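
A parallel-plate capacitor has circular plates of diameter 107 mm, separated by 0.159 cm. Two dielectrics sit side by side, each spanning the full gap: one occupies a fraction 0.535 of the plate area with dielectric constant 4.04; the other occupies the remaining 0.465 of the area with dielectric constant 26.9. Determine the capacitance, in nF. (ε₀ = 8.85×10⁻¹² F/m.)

0.734 nF

A = π(107/2 mm)² = 8.99×10⁻³ m².
Side-by-side slabs ⇒ two capacitors in parallel, each spanning the full gap.
C₁ = κ₁ε₀A₁/d = 4.04 × 8.85×10⁻¹² × 4.81×10⁻³ / 1.59×10⁻³ = 1.08×10⁻¹⁰ F.
C₂ = κ₂ε₀A₂/d = 26.9 × 8.85×10⁻¹² × 4.18×10⁻³ / 1.59×10⁻³ = 6.26×10⁻¹⁰ F.
C = C₁ + C₂ = 7.34×10⁻¹⁰ F.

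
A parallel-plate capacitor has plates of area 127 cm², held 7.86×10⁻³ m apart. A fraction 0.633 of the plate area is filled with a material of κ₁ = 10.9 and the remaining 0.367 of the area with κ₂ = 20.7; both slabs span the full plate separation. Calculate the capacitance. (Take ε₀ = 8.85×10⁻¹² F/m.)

A = 127 cm² = 1.27×10⁻² m².
Side-by-side slabs ⇒ two capacitors in parallel, each spanning the full gap.
C₁ = κ₁ε₀A₁/d = 10.9 × 8.85×10⁻¹² × 8.04×10⁻³ / 7.86×10⁻³ = 9.87×10⁻¹¹ F.
C₂ = κ₂ε₀A₂/d = 20.7 × 8.85×10⁻¹² × 4.66×10⁻³ / 7.86×10⁻³ = 1.09×10⁻¹⁰ F.
C = C₁ + C₂ = 2.07×10⁻¹⁰ F.

207 pF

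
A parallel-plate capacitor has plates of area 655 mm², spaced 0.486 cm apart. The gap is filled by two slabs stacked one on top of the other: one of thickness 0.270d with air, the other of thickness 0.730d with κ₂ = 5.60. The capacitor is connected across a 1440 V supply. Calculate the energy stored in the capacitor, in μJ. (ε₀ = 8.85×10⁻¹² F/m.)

U ≈ 3.09 μJ

A = 655 mm² = 6.55×10⁻⁴ m².
Stacked slabs ⇒ two capacitors in series, each with the full plate area.
C₁ = κ₁ε₀A/d₁ = 1.00 × 8.85×10⁻¹² × 6.55×10⁻⁴ / 1.31×10⁻³ = 4.42×10⁻¹² F.
C₂ = κ₂ε₀A/d₂ = 5.60 × 8.85×10⁻¹² × 6.55×10⁻⁴ / 3.55×10⁻³ = 9.15×10⁻¹² F.
C = (1/C₁ + 1/C₂)⁻¹ = 2.98×10⁻¹² F.
U = ½CV² = ½ × 2.98×10⁻¹² × (1440)² = 3.09×10⁻⁶ J.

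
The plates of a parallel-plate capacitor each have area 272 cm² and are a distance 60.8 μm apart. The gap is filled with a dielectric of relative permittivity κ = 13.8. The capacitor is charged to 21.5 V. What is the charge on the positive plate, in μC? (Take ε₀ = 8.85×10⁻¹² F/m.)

A = 272 cm² = 2.72×10⁻² m².
C = κε₀A/d = 13.8 × 8.85×10⁻¹² × 2.72×10⁻² / 6.08×10⁻⁵ = 5.46×10⁻⁸ F.
Q = CV = 5.46×10⁻⁸ × 21.5 = 1.17×10⁻⁶ C.

Q ≈ 1.17 μC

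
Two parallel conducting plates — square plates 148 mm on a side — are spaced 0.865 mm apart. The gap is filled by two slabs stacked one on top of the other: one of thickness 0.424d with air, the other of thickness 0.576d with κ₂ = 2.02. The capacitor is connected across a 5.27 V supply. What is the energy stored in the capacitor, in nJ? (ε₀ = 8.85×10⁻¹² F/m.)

U ≈ 4.39 nJ

A = (148 mm)² = 2.19×10⁻² m².
Stacked slabs ⇒ two capacitors in series, each with the full plate area.
C₁ = κ₁ε₀A/d₁ = 1.00 × 8.85×10⁻¹² × 2.19×10⁻² / 3.67×10⁻⁴ = 5.29×10⁻¹⁰ F.
C₂ = κ₂ε₀A/d₂ = 2.02 × 8.85×10⁻¹² × 2.19×10⁻² / 4.98×10⁻⁴ = 7.86×10⁻¹⁰ F.
C = (1/C₁ + 1/C₂)⁻¹ = 3.16×10⁻¹⁰ F.
U = ½CV² = ½ × 3.16×10⁻¹⁰ × (5.27)² = 4.39×10⁻⁹ J.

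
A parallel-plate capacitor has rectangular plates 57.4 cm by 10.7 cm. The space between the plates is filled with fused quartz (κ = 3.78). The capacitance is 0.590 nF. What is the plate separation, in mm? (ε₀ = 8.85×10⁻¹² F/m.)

d ≈ 3.48 mm

A = 57.4 × 10.7 cm² = 6.14×10⁻² m².
d = κε₀A/C = 3.78 × 8.85×10⁻¹² × 6.14×10⁻² / 5.90×10⁻¹⁰ = 3.48×10⁻³ m.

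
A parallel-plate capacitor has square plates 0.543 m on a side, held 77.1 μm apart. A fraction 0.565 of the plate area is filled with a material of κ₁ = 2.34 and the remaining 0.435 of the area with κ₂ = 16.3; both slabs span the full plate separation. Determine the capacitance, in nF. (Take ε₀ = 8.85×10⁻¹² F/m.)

C ≈ 285 nF

A = (0.543 m)² = 0.295 m².
Side-by-side slabs ⇒ two capacitors in parallel, each spanning the full gap.
C₁ = κ₁ε₀A₁/d = 2.34 × 8.85×10⁻¹² × 0.167 / 7.71×10⁻⁵ = 4.47×10⁻⁸ F.
C₂ = κ₂ε₀A₂/d = 16.3 × 8.85×10⁻¹² × 0.128 / 7.71×10⁻⁵ = 2.40×10⁻⁷ F.
C = C₁ + C₂ = 2.85×10⁻⁷ F.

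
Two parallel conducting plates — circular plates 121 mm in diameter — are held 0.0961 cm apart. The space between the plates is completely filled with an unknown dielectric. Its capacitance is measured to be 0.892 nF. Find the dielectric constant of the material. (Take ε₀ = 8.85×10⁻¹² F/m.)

κ ≈ 8.42

A = π(121/2 mm)² = 1.15×10⁻² m².
κ = Cd/(ε₀A) = 8.92×10⁻¹⁰ × 9.61×10⁻⁴ / (8.85×10⁻¹² × 1.15×10⁻²) = 8.42.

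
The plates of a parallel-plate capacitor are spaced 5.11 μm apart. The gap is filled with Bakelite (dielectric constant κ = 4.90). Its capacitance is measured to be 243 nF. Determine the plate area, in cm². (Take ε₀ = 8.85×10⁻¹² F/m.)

286 cm²

A = Cd/(κε₀) = 2.43×10⁻⁷ × 5.11×10⁻⁶ / (4.90 × 8.85×10⁻¹²) = 2.86×10⁻² m².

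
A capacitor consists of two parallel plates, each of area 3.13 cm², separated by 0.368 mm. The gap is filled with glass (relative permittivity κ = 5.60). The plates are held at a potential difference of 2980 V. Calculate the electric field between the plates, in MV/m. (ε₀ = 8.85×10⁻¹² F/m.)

E = V/d = 2980 / 3.68×10⁻⁴ = 8.10×10⁶ V/m.

E ≈ 8.10 MV/m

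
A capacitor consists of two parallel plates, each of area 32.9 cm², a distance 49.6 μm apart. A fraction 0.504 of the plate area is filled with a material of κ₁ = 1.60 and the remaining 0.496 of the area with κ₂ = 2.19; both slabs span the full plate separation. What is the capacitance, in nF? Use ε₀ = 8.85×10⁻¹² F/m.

1.11 nF

A = 32.9 cm² = 3.29×10⁻³ m².
Side-by-side slabs ⇒ two capacitors in parallel, each spanning the full gap.
C₁ = κ₁ε₀A₁/d = 1.60 × 8.85×10⁻¹² × 1.66×10⁻³ / 4.96×10⁻⁵ = 4.73×10⁻¹⁰ F.
C₂ = κ₂ε₀A₂/d = 2.19 × 8.85×10⁻¹² × 1.63×10⁻³ / 4.96×10⁻⁵ = 6.38×10⁻¹⁰ F.
C = C₁ + C₂ = 1.11×10⁻⁹ F.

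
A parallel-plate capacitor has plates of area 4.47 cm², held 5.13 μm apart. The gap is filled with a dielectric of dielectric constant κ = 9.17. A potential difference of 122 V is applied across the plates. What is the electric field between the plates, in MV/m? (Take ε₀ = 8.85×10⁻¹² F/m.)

E = V/d = 122 / 5.13×10⁻⁶ = 2.38×10⁷ V/m.

E ≈ 23.8 MV/m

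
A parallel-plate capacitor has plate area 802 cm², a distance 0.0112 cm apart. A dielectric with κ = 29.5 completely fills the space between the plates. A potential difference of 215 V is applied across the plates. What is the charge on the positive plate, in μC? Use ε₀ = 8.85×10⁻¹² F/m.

Q ≈ 40.2 μC

A = 802 cm² = 8.02×10⁻² m².
C = κε₀A/d = 29.5 × 8.85×10⁻¹² × 8.02×10⁻² / 1.12×10⁻⁴ = 1.87×10⁻⁷ F.
Q = CV = 1.87×10⁻⁷ × 215 = 4.02×10⁻⁵ C.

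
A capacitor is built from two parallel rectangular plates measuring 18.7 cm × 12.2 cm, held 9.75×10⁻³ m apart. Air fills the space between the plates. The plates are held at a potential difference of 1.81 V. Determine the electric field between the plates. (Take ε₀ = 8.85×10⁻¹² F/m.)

E ≈ 186 V/m

E = V/d = 1.81 / 9.75×10⁻³ = 1.86×10² V/m.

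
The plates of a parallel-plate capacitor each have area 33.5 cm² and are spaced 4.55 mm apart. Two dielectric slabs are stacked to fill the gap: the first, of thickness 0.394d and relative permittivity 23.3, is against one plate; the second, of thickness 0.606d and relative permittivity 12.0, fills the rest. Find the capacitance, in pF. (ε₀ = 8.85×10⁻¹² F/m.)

A = 33.5 cm² = 3.35×10⁻³ m².
Stacked slabs ⇒ two capacitors in series, each with the full plate area.
C₁ = κ₁ε₀A/d₁ = 23.3 × 8.85×10⁻¹² × 3.35×10⁻³ / 1.79×10⁻³ = 3.85×10⁻¹⁰ F.
C₂ = κ₂ε₀A/d₂ = 12.0 × 8.85×10⁻¹² × 3.35×10⁻³ / 2.76×10⁻³ = 1.29×10⁻¹⁰ F.
C = (1/C₁ + 1/C₂)⁻¹ = 9.67×10⁻¹¹ F.

96.7 pF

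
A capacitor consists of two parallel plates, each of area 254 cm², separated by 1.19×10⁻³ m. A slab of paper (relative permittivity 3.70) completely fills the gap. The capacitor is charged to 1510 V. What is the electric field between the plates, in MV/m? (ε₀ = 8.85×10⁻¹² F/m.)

E = V/d = 1510 / 1.19×10⁻³ = 1.27×10⁶ V/m.

E ≈ 1.27 MV/m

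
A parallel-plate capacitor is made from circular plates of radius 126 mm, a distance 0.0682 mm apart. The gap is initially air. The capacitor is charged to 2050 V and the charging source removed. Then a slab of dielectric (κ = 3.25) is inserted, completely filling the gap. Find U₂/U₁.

0.308

Isolated ⇒ Q is held fixed.
C₂ = 3.25 C₁ and U = Q²/(2C), so U₂/U₁ = C₁/C₂ = 0.308.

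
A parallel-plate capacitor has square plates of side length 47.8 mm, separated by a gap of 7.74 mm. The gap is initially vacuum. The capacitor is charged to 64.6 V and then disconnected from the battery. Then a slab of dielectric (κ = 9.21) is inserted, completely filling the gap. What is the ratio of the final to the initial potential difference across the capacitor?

Isolated ⇒ Q is held fixed.
C₂ = 9.21 C₁ and V = Q/C, so V₂/V₁ = C₁/C₂ = 0.109.

0.109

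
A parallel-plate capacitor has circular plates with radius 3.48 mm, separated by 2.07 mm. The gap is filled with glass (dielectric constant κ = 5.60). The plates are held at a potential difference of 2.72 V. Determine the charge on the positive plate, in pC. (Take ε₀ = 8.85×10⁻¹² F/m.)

Q ≈ 2.48 pC

A = π(3.48 mm)² = 3.80×10⁻⁵ m².
C = κε₀A/d = 5.60 × 8.85×10⁻¹² × 3.80×10⁻⁵ / 2.07×10⁻³ = 9.11×10⁻¹³ F.
Q = CV = 9.11×10⁻¹³ × 2.72 = 2.48×10⁻¹² C.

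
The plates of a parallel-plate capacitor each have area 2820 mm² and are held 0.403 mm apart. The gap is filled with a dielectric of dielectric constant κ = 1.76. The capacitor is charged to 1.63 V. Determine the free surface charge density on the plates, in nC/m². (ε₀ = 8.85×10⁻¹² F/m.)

σ ≈ 63.0 nC/m²

A = 2820 mm² = 2.82×10⁻³ m².
C = κε₀A/d = 1.76 × 8.85×10⁻¹² × 2.82×10⁻³ / 4.03×10⁻⁴ = 1.09×10⁻¹⁰ F.
σ = Q/A = CV/A = 1.09×10⁻¹⁰ × 1.63 / 2.82×10⁻³ = 6.30×10⁻⁸ C/m².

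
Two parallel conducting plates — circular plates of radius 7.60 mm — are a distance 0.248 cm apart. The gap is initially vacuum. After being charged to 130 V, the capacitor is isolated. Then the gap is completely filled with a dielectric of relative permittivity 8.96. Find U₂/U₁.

U₂/U₁ ≈ 0.112

Isolated ⇒ Q is held fixed.
C₂ = 8.96 C₁ and U = Q²/(2C), so U₂/U₁ = C₁/C₂ = 0.112.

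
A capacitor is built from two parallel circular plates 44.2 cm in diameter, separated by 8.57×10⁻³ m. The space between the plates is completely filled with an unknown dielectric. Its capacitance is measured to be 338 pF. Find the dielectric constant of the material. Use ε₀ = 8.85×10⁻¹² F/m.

2.13

A = π(44.2/2 cm)² = 0.153 m².
κ = Cd/(ε₀A) = 3.38×10⁻¹⁰ × 8.57×10⁻³ / (8.85×10⁻¹² × 0.153) = 2.13.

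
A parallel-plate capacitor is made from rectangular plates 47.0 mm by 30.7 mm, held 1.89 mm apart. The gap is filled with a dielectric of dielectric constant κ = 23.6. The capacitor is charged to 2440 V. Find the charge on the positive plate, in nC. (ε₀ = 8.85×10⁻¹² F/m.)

389 nC

A = 47.0 × 30.7 mm² = 1.44×10⁻³ m².
C = κε₀A/d = 23.6 × 8.85×10⁻¹² × 1.44×10⁻³ / 1.89×10⁻³ = 1.59×10⁻¹⁰ F.
Q = CV = 1.59×10⁻¹⁰ × 2440 = 3.89×10⁻⁷ C.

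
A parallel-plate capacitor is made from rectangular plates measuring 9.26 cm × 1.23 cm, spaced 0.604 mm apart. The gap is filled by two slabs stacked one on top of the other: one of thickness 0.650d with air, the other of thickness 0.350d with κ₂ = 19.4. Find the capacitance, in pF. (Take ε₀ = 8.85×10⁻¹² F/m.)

C ≈ 25.0 pF

A = 9.26 × 1.23 cm² = 1.14×10⁻³ m².
Stacked slabs ⇒ two capacitors in series, each with the full plate area.
C₁ = κ₁ε₀A/d₁ = 1.00 × 8.85×10⁻¹² × 1.14×10⁻³ / 3.93×10⁻⁴ = 2.57×10⁻¹¹ F.
C₂ = κ₂ε₀A/d₂ = 19.4 × 8.85×10⁻¹² × 1.14×10⁻³ / 2.11×10⁻⁴ = 9.25×10⁻¹⁰ F.
C = (1/C₁ + 1/C₂)⁻¹ = 2.50×10⁻¹¹ F.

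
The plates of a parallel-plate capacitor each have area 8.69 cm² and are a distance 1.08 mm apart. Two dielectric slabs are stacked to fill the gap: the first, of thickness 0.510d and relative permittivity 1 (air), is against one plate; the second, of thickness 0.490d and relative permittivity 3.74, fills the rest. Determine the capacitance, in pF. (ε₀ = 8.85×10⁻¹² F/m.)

11.1 pF

A = 8.69 cm² = 8.69×10⁻⁴ m².
Stacked slabs ⇒ two capacitors in series, each with the full plate area.
C₁ = κ₁ε₀A/d₁ = 1.00 × 8.85×10⁻¹² × 8.69×10⁻⁴ / 5.51×10⁻⁴ = 1.40×10⁻¹¹ F.
C₂ = κ₂ε₀A/d₂ = 3.74 × 8.85×10⁻¹² × 8.69×10⁻⁴ / 5.29×10⁻⁴ = 5.44×10⁻¹¹ F.
C = (1/C₁ + 1/C₂)⁻¹ = 1.11×10⁻¹¹ F.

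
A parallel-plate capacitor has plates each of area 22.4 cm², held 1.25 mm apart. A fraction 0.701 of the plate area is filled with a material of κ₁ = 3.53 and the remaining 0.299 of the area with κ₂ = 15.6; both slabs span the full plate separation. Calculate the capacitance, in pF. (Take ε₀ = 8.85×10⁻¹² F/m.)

A = 22.4 cm² = 2.24×10⁻³ m².
Side-by-side slabs ⇒ two capacitors in parallel, each spanning the full gap.
C₁ = κ₁ε₀A₁/d = 3.53 × 8.85×10⁻¹² × 1.57×10⁻³ / 1.25×10⁻³ = 3.92×10⁻¹¹ F.
C₂ = κ₂ε₀A₂/d = 15.6 × 8.85×10⁻¹² × 6.70×10⁻⁴ / 1.25×10⁻³ = 7.40×10⁻¹¹ F.
C = C₁ + C₂ = 1.13×10⁻¹⁰ F.

C ≈ 113 pF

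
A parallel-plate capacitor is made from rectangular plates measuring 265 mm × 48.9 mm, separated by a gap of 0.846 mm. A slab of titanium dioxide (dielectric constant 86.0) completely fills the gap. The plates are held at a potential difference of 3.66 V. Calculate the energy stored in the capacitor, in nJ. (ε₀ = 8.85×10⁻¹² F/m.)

78.1 nJ

A = 265 × 48.9 mm² = 1.30×10⁻² m².
C = κε₀A/d = 86.0 × 8.85×10⁻¹² × 1.30×10⁻² / 8.46×10⁻⁴ = 1.17×10⁻⁸ F.
U = ½CV² = ½ × 1.17×10⁻⁸ × (3.66)² = 7.81×10⁻⁸ J.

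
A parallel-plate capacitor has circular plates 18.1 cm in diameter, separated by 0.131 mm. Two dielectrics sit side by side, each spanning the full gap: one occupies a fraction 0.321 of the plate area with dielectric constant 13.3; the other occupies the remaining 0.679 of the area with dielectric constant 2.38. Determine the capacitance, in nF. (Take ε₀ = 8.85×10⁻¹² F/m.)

10.2 nF

A = π(18.1/2 cm)² = 2.57×10⁻² m².
Side-by-side slabs ⇒ two capacitors in parallel, each spanning the full gap.
C₁ = κ₁ε₀A₁/d = 13.3 × 8.85×10⁻¹² × 8.26×10⁻³ / 1.31×10⁻⁴ = 7.42×10⁻⁹ F.
C₂ = κ₂ε₀A₂/d = 2.38 × 8.85×10⁻¹² × 1.75×10⁻² / 1.31×10⁻⁴ = 2.81×10⁻⁹ F.
C = C₁ + C₂ = 1.02×10⁻⁸ F.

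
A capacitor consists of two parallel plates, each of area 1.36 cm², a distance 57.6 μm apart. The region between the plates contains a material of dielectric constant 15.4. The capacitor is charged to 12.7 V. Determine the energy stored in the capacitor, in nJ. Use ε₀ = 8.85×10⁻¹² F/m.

A = 1.36 cm² = 1.36×10⁻⁴ m².
C = κε₀A/d = 15.4 × 8.85×10⁻¹² × 1.36×10⁻⁴ / 5.76×10⁻⁵ = 3.22×10⁻¹⁰ F.
U = ½CV² = ½ × 3.22×10⁻¹⁰ × (12.7)² = 2.60×10⁻⁸ J.

U ≈ 26.0 nJ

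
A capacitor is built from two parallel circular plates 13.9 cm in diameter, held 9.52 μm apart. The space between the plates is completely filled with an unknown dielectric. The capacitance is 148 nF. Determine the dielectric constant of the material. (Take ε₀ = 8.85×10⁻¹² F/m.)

A = π(13.9/2 cm)² = 1.52×10⁻² m².
κ = Cd/(ε₀A) = 1.48×10⁻⁷ × 9.52×10⁻⁶ / (8.85×10⁻¹² × 1.52×10⁻²) = 10.5.

κ ≈ 10.5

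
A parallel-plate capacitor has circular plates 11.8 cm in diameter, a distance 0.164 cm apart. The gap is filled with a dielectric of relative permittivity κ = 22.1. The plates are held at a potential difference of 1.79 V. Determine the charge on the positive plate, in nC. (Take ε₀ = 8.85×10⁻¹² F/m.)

A = π(11.8/2 cm)² = 1.09×10⁻² m².
C = κε₀A/d = 22.1 × 8.85×10⁻¹² × 1.09×10⁻² / 1.64×10⁻³ = 1.30×10⁻⁹ F.
Q = CV = 1.30×10⁻⁹ × 1.79 = 2.33×10⁻⁹ C.

Q ≈ 2.33 nC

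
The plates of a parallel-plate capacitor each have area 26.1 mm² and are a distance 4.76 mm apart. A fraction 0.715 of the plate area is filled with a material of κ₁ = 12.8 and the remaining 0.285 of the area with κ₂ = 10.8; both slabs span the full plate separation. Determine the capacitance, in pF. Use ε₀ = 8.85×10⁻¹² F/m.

0.593 pF

A = 26.1 mm² = 2.61×10⁻⁵ m².
Side-by-side slabs ⇒ two capacitors in parallel, each spanning the full gap.
C₁ = κ₁ε₀A₁/d = 12.8 × 8.85×10⁻¹² × 1.87×10⁻⁵ / 4.76×10⁻³ = 4.44×10⁻¹³ F.
C₂ = κ₂ε₀A₂/d = 10.8 × 8.85×10⁻¹² × 7.44×10⁻⁶ / 4.76×10⁻³ = 1.49×10⁻¹³ F.
C = C₁ + C₂ = 5.93×10⁻¹³ F.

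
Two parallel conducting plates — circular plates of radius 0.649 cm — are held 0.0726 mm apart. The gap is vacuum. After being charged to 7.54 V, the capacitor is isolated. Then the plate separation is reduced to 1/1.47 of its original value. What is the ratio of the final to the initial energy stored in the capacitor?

0.680

Isolated ⇒ Q is held fixed.
C₂ = 1.47 C₁ and U = Q²/(2C), so U₂/U₁ = C₁/C₂ = 0.680.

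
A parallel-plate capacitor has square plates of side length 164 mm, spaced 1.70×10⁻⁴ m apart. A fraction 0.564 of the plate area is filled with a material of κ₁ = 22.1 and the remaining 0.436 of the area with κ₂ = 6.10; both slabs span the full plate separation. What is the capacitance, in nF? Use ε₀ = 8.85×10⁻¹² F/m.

21.2 nF

A = (164 mm)² = 2.69×10⁻² m².
Side-by-side slabs ⇒ two capacitors in parallel, each spanning the full gap.
C₁ = κ₁ε₀A₁/d = 22.1 × 8.85×10⁻¹² × 1.52×10⁻² / 1.70×10⁻⁴ = 1.75×10⁻⁸ F.
C₂ = κ₂ε₀A₂/d = 6.10 × 8.85×10⁻¹² × 1.17×10⁻² / 1.70×10⁻⁴ = 3.72×10⁻⁹ F.
C = C₁ + C₂ = 2.12×10⁻⁸ F.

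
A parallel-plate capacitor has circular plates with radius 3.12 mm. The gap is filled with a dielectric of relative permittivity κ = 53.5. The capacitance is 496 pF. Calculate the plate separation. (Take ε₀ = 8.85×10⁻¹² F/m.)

d ≈ 29.2 μm

A = π(3.12 mm)² = 3.06×10⁻⁵ m².
d = κε₀A/C = 53.5 × 8.85×10⁻¹² × 3.06×10⁻⁵ / 4.96×10⁻¹⁰ = 2.92×10⁻⁵ m.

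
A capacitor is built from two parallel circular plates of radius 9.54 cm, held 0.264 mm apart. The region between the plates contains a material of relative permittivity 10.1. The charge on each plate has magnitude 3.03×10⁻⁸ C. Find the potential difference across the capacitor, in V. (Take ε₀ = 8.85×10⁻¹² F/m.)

V ≈ 3.13 V

A = π(9.54 cm)² = 2.86×10⁻² m².
C = κε₀A/d = 10.1 × 8.85×10⁻¹² × 2.86×10⁻² / 2.64×10⁻⁴ = 9.68×10⁻⁹ F.
V = Q/C = 3.03×10⁻⁸ / 9.68×10⁻⁹ = 3.13 V.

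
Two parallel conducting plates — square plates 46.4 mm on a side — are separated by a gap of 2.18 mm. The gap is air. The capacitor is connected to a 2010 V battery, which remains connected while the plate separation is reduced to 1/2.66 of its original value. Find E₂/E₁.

E₂/E₁ ≈ 2.66

Battery connected ⇒ V is held fixed.
E = V/d, so E₂/E₁ = d₁/d₂ = 2.66.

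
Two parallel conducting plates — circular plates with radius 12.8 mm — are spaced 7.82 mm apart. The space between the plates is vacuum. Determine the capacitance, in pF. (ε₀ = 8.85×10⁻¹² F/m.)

A = π(12.8 mm)² = 5.15×10⁻⁴ m².
C = ε₀A/d = 8.85×10⁻¹² × 5.15×10⁻⁴ / 7.82×10⁻³ = 5.83×10⁻¹³ F.

0.583 pF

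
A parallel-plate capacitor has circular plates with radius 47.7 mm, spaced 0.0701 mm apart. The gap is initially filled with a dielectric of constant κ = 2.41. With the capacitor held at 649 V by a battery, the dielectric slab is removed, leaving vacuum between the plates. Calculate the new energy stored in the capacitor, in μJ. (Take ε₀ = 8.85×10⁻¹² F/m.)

A = π(47.7 mm)² = 7.15×10⁻³ m².
Initially C₁ = κε₀A/d = 2.41 × 8.85×10⁻¹² × 7.15×10⁻³ / 7.01×10⁻⁵ = 2.17×10⁻⁹ F.
U₁ = 4.58×10⁻⁴ J.
Battery connected ⇒ V is held fixed. C₂ = 0.415 C₁ and U = ½CV², so U₂/U₁ = C₂/C₁ = 0.415.
U₂ = 0.415 × 4.58×10⁻⁴ = 1.90×10⁻⁴ J.

U ≈ 190 μJ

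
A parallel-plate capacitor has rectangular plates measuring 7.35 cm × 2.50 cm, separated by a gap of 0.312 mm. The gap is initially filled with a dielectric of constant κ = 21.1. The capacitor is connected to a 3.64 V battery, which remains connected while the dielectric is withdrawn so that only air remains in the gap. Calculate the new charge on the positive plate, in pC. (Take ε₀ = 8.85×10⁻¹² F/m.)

A = 7.35 × 2.50 cm² = 1.84×10⁻³ m².
Initially C₁ = κε₀A/d = 21.1 × 8.85×10⁻¹² × 1.84×10⁻³ / 3.12×10⁻⁴ = 1.10×10⁻⁹ F.
Q₁ = 4.00×10⁻⁹ C.
Battery connected ⇒ V is held fixed. C₂ = 0.0474 C₁ and Q = CV, so Q₂/Q₁ = C₂/C₁ = 0.0474.
Q₂ = 0.0474 × 4.00×10⁻⁹ = 1.90×10⁻¹⁰ C.

Q ≈ 190 pC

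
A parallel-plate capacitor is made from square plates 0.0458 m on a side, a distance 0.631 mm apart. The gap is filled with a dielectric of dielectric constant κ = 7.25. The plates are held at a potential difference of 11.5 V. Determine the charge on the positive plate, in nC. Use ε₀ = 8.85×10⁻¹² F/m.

A = (0.0458 m)² = 2.10×10⁻³ m².
C = κε₀A/d = 7.25 × 8.85×10⁻¹² × 2.10×10⁻³ / 6.31×10⁻⁴ = 2.13×10⁻¹⁰ F.
Q = CV = 2.13×10⁻¹⁰ × 11.5 = 2.45×10⁻⁹ C.

2.45 nC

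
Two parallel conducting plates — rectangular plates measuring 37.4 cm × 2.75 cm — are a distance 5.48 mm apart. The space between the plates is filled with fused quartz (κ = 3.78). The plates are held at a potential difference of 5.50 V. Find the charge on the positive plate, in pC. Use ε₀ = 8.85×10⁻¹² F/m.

A = 37.4 × 2.75 cm² = 1.03×10⁻² m².
C = κε₀A/d = 3.78 × 8.85×10⁻¹² × 1.03×10⁻² / 5.48×10⁻³ = 6.28×10⁻¹¹ F.
Q = CV = 6.28×10⁻¹¹ × 5.50 = 3.45×10⁻¹⁰ C.

Q ≈ 345 pC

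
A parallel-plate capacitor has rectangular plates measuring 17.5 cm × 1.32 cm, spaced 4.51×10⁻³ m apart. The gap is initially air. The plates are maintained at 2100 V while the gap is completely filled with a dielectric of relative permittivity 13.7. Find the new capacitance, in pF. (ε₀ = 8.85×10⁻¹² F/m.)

A = 17.5 × 1.32 cm² = 2.31×10⁻³ m².
Initially C₁ = ε₀A/d = 8.85×10⁻¹² × 2.31×10⁻³ / 4.51×10⁻³ = 4.53×10⁻¹² F.
C = κε₀A/d scales with κ, so C₂/C₁ = κ = 13.7.
C₂ = 13.7 × 4.53×10⁻¹² = 6.21×10⁻¹¹ F.

62.1 pF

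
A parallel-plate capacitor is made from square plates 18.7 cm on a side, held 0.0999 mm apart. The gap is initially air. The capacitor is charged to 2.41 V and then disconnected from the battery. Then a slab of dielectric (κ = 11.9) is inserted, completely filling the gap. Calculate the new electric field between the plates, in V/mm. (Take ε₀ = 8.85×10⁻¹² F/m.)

A = (18.7 cm)² = 3.50×10⁻² m².
Initially C₁ = ε₀A/d = 8.85×10⁻¹² × 3.50×10⁻² / 9.99×10⁻⁵ = 3.10×10⁻⁹ F.
E₁ = 2.41×10⁴ V/m.
Isolated ⇒ Q is held fixed. V₂ = Q/C₂ = V₁/11.9; E = V/d, so E₂/E₁ = (V₂/V₁)(d₁/d₂) = 0.0840.
E₂ = 0.0840 × 2.41×10⁴ = 2.03×10³ V/m.

2.03 V/mm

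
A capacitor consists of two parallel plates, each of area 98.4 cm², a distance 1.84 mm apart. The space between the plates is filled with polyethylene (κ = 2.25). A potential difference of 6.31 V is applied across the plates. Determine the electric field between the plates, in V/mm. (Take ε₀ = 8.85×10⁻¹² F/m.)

E ≈ 3.43 V/mm

E = V/d = 6.31 / 1.84×10⁻³ = 3.43×10³ V/m.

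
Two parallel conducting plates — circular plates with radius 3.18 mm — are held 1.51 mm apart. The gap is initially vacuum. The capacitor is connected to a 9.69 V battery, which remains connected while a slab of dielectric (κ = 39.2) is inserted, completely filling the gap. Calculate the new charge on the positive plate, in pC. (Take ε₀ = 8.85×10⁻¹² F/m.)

A = π(3.18 mm)² = 3.18×10⁻⁵ m².
Initially C₁ = ε₀A/d = 8.85×10⁻¹² × 3.18×10⁻⁵ / 1.51×10⁻³ = 1.86×10⁻¹³ F.
Q₁ = 1.80×10⁻¹² C.
Battery connected ⇒ V is held fixed. C₂ = 39.2 C₁ and Q = CV, so Q₂/Q₁ = C₂/C₁ = 39.2.
Q₂ = 39.2 × 1.80×10⁻¹² = 7.07×10⁻¹¹ C.

Q ≈ 70.7 pC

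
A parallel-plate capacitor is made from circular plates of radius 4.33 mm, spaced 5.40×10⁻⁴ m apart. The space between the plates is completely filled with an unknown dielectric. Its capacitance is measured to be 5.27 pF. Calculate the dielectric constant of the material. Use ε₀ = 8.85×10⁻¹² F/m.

A = π(4.33 mm)² = 5.89×10⁻⁵ m².
κ = Cd/(ε₀A) = 5.27×10⁻¹² × 5.40×10⁻⁴ / (8.85×10⁻¹² × 5.89×10⁻⁵) = 5.46.

5.46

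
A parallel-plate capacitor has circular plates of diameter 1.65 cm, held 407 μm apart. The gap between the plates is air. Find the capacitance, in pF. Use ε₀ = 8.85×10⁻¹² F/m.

A = π(1.65/2 cm)² = 2.14×10⁻⁴ m².
C = ε₀A/d = 8.85×10⁻¹² × 2.14×10⁻⁴ / 4.07×10⁻⁴ = 4.65×10⁻¹² F.

4.65 pF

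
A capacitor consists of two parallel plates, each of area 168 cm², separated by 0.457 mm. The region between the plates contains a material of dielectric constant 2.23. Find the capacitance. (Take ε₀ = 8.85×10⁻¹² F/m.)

0.726 nF

A = 168 cm² = 1.68×10⁻² m².
C = κε₀A/d = 2.23 × 8.85×10⁻¹² × 1.68×10⁻² / 4.57×10⁻⁴ = 7.26×10⁻¹⁰ F.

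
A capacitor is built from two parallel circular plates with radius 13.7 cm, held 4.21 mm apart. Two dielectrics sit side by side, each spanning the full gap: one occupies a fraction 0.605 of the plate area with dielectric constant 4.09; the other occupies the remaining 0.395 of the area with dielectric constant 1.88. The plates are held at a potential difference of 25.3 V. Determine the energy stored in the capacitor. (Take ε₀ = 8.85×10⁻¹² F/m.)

U ≈ 128 nJ

A = π(13.7 cm)² = 5.90×10⁻² m².
Side-by-side slabs ⇒ two capacitors in parallel, each spanning the full gap.
C₁ = κ₁ε₀A₁/d = 4.09 × 8.85×10⁻¹² × 3.57×10⁻² / 4.21×10⁻³ = 3.07×10⁻¹⁰ F.
C₂ = κ₂ε₀A₂/d = 1.88 × 8.85×10⁻¹² × 2.33×10⁻² / 4.21×10⁻³ = 9.20×10⁻¹¹ F.
C = C₁ + C₂ = 3.99×10⁻¹⁰ F.
U = ½CV² = ½ × 3.99×10⁻¹⁰ × (25.3)² = 1.28×10⁻⁷ J.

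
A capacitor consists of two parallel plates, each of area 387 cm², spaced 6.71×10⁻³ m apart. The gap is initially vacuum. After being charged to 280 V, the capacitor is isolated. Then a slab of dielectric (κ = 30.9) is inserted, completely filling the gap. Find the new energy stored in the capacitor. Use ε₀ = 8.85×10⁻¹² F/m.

U ≈ 64.8 nJ

A = 387 cm² = 3.87×10⁻² m².
Initially C₁ = ε₀A/d = 8.85×10⁻¹² × 3.87×10⁻² / 6.71×10⁻³ = 5.10×10⁻¹¹ F.
U₁ = 2.00×10⁻⁶ J.
Isolated ⇒ Q is held fixed. C₂ = 30.9 C₁ and U = Q²/(2C), so U₂/U₁ = C₁/C₂ = 0.0324.
U₂ = 0.0324 × 2.00×10⁻⁶ = 6.48×10⁻⁸ J.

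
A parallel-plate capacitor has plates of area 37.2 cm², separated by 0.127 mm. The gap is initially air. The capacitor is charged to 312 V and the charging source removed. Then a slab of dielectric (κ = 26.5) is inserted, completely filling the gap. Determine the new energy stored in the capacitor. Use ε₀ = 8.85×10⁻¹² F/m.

U ≈ 476 nJ

A = 37.2 cm² = 3.72×10⁻³ m².
Initially C₁ = ε₀A/d = 8.85×10⁻¹² × 3.72×10⁻³ / 1.27×10⁻⁴ = 2.59×10⁻¹⁰ F.
U₁ = 1.26×10⁻⁵ J.
Isolated ⇒ Q is held fixed. C₂ = 26.5 C₁ and U = Q²/(2C), so U₂/U₁ = C₁/C₂ = 0.0377.
U₂ = 0.0377 × 1.26×10⁻⁵ = 4.76×10⁻⁷ J.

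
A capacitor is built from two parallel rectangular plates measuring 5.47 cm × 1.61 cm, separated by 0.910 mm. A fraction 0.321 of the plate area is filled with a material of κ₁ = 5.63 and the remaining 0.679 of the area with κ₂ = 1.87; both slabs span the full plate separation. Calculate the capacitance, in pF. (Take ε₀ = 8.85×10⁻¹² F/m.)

C ≈ 26.4 pF

A = 5.47 × 1.61 cm² = 8.81×10⁻⁴ m².
Side-by-side slabs ⇒ two capacitors in parallel, each spanning the full gap.
C₁ = κ₁ε₀A₁/d = 5.63 × 8.85×10⁻¹² × 2.83×10⁻⁴ / 9.10×10⁻⁴ = 1.55×10⁻¹¹ F.
C₂ = κ₂ε₀A₂/d = 1.87 × 8.85×10⁻¹² × 5.98×10⁻⁴ / 9.10×10⁻⁴ = 1.09×10⁻¹¹ F.
C = C₁ + C₂ = 2.64×10⁻¹¹ F.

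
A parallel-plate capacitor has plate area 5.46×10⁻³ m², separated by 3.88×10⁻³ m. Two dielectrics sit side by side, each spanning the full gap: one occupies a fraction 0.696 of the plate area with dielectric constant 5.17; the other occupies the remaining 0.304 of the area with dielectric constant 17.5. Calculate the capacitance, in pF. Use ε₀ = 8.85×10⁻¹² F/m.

111 pF

Side-by-side slabs ⇒ two capacitors in parallel, each spanning the full gap.
C₁ = κ₁ε₀A₁/d = 5.17 × 8.85×10⁻¹² × 3.80×10⁻³ / 3.88×10⁻³ = 4.48×10⁻¹¹ F.
C₂ = κ₂ε₀A₂/d = 17.5 × 8.85×10⁻¹² × 1.66×10⁻³ / 3.88×10⁻³ = 6.63×10⁻¹¹ F.
C = C₁ + C₂ = 1.11×10⁻¹⁰ F.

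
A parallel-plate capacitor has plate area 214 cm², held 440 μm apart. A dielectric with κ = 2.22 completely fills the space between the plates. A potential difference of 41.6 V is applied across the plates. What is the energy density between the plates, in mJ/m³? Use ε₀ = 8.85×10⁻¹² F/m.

E = V/d = 41.6 / 4.40×10⁻⁴ = 9.45×10⁴ V/m.
u = ½κε₀E² = ½ × 2.22 × 8.85×10⁻¹² × (9.45×10⁴)² = 8.78×10⁻² J/m³.

87.8 mJ/m³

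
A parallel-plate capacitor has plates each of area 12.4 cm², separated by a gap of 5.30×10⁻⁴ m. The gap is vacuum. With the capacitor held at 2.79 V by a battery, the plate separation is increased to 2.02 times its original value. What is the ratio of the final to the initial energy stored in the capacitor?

Battery connected ⇒ V is held fixed.
C₂ = 0.495 C₁ and U = ½CV², so U₂/U₁ = C₂/C₁ = 0.495.

0.495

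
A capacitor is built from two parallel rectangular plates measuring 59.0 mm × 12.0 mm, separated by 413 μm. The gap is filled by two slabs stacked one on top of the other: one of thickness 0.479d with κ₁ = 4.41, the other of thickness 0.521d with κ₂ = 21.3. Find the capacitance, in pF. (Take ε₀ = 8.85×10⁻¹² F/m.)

A = 59.0 × 12.0 mm² = 7.08×10⁻⁴ m².
Stacked slabs ⇒ two capacitors in series, each with the full plate area.
C₁ = κ₁ε₀A/d₁ = 4.41 × 8.85×10⁻¹² × 7.08×10⁻⁴ / 1.98×10⁻⁴ = 1.40×10⁻¹⁰ F.
C₂ = κ₂ε₀A/d₂ = 21.3 × 8.85×10⁻¹² × 7.08×10⁻⁴ / 2.15×10⁻⁴ = 6.20×10⁻¹⁰ F.
C = (1/C₁ + 1/C₂)⁻¹ = 1.14×10⁻¹⁰ F.

C ≈ 114 pF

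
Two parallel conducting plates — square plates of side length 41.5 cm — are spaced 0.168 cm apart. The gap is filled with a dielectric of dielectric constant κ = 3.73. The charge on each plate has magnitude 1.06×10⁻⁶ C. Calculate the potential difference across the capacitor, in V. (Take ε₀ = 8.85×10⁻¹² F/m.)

A = (41.5 cm)² = 0.172 m².
C = κε₀A/d = 3.73 × 8.85×10⁻¹² × 0.172 / 1.68×10⁻³ = 3.38×10⁻⁹ F.
V = Q/C = 1.06×10⁻⁶ / 3.38×10⁻⁹ = 3.13×10² V.

313 V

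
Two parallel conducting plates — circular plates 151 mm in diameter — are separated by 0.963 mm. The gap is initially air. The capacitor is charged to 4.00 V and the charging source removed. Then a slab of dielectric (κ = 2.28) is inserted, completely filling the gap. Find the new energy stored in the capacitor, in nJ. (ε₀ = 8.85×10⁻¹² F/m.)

U ≈ 0.577 nJ

A = π(151/2 mm)² = 1.79×10⁻² m².
Initially C₁ = ε₀A/d = 8.85×10⁻¹² × 1.79×10⁻² / 9.63×10⁻⁴ = 1.65×10⁻¹⁰ F.
U₁ = 1.32×10⁻⁹ J.
Isolated ⇒ Q is held fixed. C₂ = 2.28 C₁ and U = Q²/(2C), so U₂/U₁ = C₁/C₂ = 0.439.
U₂ = 0.439 × 1.32×10⁻⁹ = 5.77×10⁻¹⁰ J.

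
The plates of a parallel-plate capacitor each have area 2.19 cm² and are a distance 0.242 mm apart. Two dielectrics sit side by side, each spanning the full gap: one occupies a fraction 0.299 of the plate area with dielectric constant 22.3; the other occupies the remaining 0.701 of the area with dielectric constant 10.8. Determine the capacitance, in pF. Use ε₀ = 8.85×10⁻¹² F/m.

A = 2.19 cm² = 2.19×10⁻⁴ m².
Side-by-side slabs ⇒ two capacitors in parallel, each spanning the full gap.
C₁ = κ₁ε₀A₁/d = 22.3 × 8.85×10⁻¹² × 6.55×10⁻⁵ / 2.42×10⁻⁴ = 5.34×10⁻¹¹ F.
C₂ = κ₂ε₀A₂/d = 10.8 × 8.85×10⁻¹² × 1.54×10⁻⁴ / 2.42×10⁻⁴ = 6.06×10⁻¹¹ F.
C = C₁ + C₂ = 1.14×10⁻¹⁰ F.

114 pF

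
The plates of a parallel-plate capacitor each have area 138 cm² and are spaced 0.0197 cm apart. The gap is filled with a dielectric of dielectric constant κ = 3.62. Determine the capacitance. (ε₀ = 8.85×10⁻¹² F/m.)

C ≈ 2.24 nF

A = 138 cm² = 1.38×10⁻² m².
C = κε₀A/d = 3.62 × 8.85×10⁻¹² × 1.38×10⁻² / 1.97×10⁻⁴ = 2.24×10⁻⁹ F.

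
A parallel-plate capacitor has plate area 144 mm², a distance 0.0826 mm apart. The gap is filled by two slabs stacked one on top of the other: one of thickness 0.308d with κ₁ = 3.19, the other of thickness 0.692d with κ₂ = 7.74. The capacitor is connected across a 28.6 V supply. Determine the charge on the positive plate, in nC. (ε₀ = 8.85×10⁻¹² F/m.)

2.37 nC

A = 144 mm² = 1.44×10⁻⁴ m².
Stacked slabs ⇒ two capacitors in series, each with the full plate area.
C₁ = κ₁ε₀A/d₁ = 3.19 × 8.85×10⁻¹² × 1.44×10⁻⁴ / 2.54×10⁻⁵ = 1.60×10⁻¹⁰ F.
C₂ = κ₂ε₀A/d₂ = 7.74 × 8.85×10⁻¹² × 1.44×10⁻⁴ / 5.72×10⁻⁵ = 1.73×10⁻¹⁰ F.
C = (1/C₁ + 1/C₂)⁻¹ = 8.30×10⁻¹¹ F.
Q = CV = 8.30×10⁻¹¹ × 28.6 = 2.37×10⁻⁹ C.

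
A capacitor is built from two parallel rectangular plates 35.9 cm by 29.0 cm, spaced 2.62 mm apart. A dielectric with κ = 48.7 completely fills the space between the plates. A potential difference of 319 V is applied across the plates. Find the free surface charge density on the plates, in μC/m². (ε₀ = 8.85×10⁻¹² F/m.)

A = 35.9 × 29.0 cm² = 0.104 m².
C = κε₀A/d = 48.7 × 8.85×10⁻¹² × 0.104 / 2.62×10⁻³ = 1.71×10⁻⁸ F.
σ = Q/A = CV/A = 1.71×10⁻⁸ × 319 / 0.104 = 5.25×10⁻⁵ C/m².

52.5 μC/m²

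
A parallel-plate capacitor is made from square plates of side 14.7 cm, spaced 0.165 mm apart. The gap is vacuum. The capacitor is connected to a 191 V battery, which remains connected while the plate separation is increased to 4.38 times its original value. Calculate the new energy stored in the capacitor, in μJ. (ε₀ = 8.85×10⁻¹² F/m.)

4.83 μJ

A = (14.7 cm)² = 2.16×10⁻² m².
Initially C₁ = ε₀A/d = 8.85×10⁻¹² × 2.16×10⁻² / 1.65×10⁻⁴ = 1.16×10⁻⁹ F.
U₁ = 2.11×10⁻⁵ J.
Battery connected ⇒ V is held fixed. C₂ = 0.228 C₁ and U = ½CV², so U₂/U₁ = C₂/C₁ = 0.228.
U₂ = 0.228 × 2.11×10⁻⁵ = 4.83×10⁻⁶ J.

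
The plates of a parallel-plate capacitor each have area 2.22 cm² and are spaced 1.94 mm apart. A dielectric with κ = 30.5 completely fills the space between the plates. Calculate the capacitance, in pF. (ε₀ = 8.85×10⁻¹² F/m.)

A = 2.22 cm² = 2.22×10⁻⁴ m².
C = κε₀A/d = 30.5 × 8.85×10⁻¹² × 2.22×10⁻⁴ / 1.94×10⁻³ = 3.09×10⁻¹¹ F.

C ≈ 30.9 pF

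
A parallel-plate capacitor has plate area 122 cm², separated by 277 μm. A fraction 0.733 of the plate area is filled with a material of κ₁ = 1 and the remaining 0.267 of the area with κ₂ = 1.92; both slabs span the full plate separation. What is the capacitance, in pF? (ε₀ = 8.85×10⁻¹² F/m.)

A = 122 cm² = 1.22×10⁻² m².
Side-by-side slabs ⇒ two capacitors in parallel, each spanning the full gap.
C₁ = κ₁ε₀A₁/d = 1.00 × 8.85×10⁻¹² × 8.94×10⁻³ / 2.77×10⁻⁴ = 2.86×10⁻¹⁰ F.
C₂ = κ₂ε₀A₂/d = 1.92 × 8.85×10⁻¹² × 3.26×10⁻³ / 2.77×10⁻⁴ = 2.00×10⁻¹⁰ F.
C = C₁ + C₂ = 4.86×10⁻¹⁰ F.

C ≈ 486 pF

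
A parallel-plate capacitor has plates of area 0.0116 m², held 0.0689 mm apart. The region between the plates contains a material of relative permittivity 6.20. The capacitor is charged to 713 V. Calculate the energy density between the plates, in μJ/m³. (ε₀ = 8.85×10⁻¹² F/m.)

E = V/d = 713 / 6.89×10⁻⁵ = 1.03×10⁷ V/m.
u = ½κε₀E² = ½ × 6.20 × 8.85×10⁻¹² × (1.03×10⁷)² = 2.94×10³ J/m³.

u ≈ 2.94×10⁹ μJ/m³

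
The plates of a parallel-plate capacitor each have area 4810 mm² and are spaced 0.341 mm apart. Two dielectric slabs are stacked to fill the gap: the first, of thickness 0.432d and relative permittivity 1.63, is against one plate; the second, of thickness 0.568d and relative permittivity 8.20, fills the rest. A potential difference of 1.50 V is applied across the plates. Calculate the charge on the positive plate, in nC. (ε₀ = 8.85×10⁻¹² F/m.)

0.560 nC

A = 4810 mm² = 4.81×10⁻³ m².
Stacked slabs ⇒ two capacitors in series, each with the full plate area.
C₁ = κ₁ε₀A/d₁ = 1.63 × 8.85×10⁻¹² × 4.81×10⁻³ / 1.47×10⁻⁴ = 4.71×10⁻¹⁰ F.
C₂ = κ₂ε₀A/d₂ = 8.20 × 8.85×10⁻¹² × 4.81×10⁻³ / 1.94×10⁻⁴ = 1.80×10⁻⁹ F.
C = (1/C₁ + 1/C₂)⁻¹ = 3.73×10⁻¹⁰ F.
Q = CV = 3.73×10⁻¹⁰ × 1.50 = 5.60×10⁻¹⁰ C.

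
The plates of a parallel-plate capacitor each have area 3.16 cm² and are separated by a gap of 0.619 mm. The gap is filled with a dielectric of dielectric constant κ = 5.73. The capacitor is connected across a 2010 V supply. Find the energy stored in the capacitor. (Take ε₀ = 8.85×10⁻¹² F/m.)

A = 3.16 cm² = 3.16×10⁻⁴ m².
C = κε₀A/d = 5.73 × 8.85×10⁻¹² × 3.16×10⁻⁴ / 6.19×10⁻⁴ = 2.59×10⁻¹¹ F.
U = ½CV² = ½ × 2.59×10⁻¹¹ × (2010)² = 5.23×10⁻⁵ J.

52.3 μJ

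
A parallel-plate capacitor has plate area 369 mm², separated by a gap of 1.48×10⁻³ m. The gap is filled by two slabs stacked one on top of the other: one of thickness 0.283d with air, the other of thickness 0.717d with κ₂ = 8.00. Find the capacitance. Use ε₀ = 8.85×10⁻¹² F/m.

5.92 pF

A = 369 mm² = 3.69×10⁻⁴ m².
Stacked slabs ⇒ two capacitors in series, each with the full plate area.
C₁ = κ₁ε₀A/d₁ = 1.00 × 8.85×10⁻¹² × 3.69×10⁻⁴ / 4.19×10⁻⁴ = 7.80×10⁻¹² F.
C₂ = κ₂ε₀A/d₂ = 8.00 × 8.85×10⁻¹² × 3.69×10⁻⁴ / 1.06×10⁻³ = 2.46×10⁻¹¹ F.
C = (1/C₁ + 1/C₂)⁻¹ = 5.92×10⁻¹² F.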